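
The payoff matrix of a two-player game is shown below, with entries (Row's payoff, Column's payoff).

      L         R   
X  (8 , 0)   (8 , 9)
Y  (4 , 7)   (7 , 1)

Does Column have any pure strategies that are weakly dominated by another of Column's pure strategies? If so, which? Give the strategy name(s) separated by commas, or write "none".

none

L is not dominated — it holds its own against R at Y (7>1).
R: no other strategy beats it everywhere (L at X (9>0)).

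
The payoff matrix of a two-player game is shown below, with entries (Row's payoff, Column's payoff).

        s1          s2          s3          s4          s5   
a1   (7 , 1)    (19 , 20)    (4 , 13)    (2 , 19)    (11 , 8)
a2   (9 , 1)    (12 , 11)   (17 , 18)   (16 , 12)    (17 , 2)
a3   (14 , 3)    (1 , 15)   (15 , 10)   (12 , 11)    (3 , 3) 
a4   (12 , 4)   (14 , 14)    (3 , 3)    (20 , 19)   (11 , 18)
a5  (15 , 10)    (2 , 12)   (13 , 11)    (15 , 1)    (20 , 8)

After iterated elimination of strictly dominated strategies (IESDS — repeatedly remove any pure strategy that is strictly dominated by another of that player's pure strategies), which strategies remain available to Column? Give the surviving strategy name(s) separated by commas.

Column s1 is eliminated: s2 beats it against every remaining row (a1: 20>1, a2: 11>1, a3: 15>3, a4: 14>4, a5: 12>10).
For Row, a2 strictly dominates a3 on the remaining columns (s2: 12>1, s3: 17>15, s4: 16>12, s5: 17>3); eliminate a3.
Among the remaining strategies, none is strictly dominated by another pure strategy of the same player, so the elimination stops.
Surviving strategies — Row: {a1, a2, a4, a5}; Column: {s2, s3, s4, s5}.

s2, s3, s4, s5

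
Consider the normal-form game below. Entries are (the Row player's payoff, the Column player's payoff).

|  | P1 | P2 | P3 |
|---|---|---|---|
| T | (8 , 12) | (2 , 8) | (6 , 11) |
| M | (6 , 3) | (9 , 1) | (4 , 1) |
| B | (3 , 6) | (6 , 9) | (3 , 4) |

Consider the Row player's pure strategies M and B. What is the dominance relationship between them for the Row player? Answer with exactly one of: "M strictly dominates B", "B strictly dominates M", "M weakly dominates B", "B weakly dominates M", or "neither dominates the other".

M strictly dominates B

M's payoffs vs B's, by the Column player's action — P1: 6>3, P2: 9>6, P3: 4>3.
Every comparison favours M, so M strictly dominates B.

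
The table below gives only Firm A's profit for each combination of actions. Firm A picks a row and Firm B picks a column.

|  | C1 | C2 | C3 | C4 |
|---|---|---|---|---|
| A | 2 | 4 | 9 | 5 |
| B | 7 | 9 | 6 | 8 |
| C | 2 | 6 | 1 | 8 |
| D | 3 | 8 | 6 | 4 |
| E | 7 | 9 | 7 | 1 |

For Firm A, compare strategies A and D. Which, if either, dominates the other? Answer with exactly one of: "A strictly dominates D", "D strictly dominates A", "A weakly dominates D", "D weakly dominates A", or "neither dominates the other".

A's payoffs vs D's, by Firm B's action — C1: 2<3, C2: 4<8, C3: 9>6, C4: 5>4.
A does better at C3, C4 but worse at C1, C2; neither strategy dominates the other.

neither dominates the other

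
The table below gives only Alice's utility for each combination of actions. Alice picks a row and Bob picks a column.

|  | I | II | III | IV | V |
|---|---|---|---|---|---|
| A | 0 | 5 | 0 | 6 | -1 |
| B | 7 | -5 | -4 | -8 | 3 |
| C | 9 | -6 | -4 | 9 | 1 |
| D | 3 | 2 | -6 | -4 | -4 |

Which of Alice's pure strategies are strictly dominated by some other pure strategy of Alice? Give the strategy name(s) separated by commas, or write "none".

none

Nothing dominates A: B at II (5>-5); C at II (5>-6); D at II (5>2).
Nothing dominates B: A at I (7>0); C at II (-5>-6); D at I (7>3).
C is not dominated — it holds its own against A at I (9>0); B at I (9>7); D at I (9>3).
Nothing dominates D: A at I (3>0); B at II (2>-5); C at II (2>-6).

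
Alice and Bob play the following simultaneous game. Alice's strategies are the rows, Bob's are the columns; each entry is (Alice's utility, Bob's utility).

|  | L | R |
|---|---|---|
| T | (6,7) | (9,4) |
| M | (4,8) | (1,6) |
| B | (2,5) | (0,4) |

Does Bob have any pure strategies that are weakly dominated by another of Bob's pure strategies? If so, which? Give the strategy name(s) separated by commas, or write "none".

R

L: no other strategy beats it everywhere (R at T (7>4)).
R: dominated, since L does at least as well everywhere (T: 7>4, M: 8>6, B: 5>4).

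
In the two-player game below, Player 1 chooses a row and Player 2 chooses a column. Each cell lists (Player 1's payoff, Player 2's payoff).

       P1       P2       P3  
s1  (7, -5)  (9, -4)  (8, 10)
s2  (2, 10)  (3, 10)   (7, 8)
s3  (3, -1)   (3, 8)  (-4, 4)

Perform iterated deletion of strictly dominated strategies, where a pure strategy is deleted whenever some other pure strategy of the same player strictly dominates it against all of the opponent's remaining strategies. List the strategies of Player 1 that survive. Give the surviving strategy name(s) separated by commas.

s1

Row s2 is eliminated: s1 beats it against every remaining column (P1: 7>2, P2: 9>3, P3: 8>7).
Player 1's strategy s3 is strictly dominated by s1 (P1: 7>3, P2: 9>3, P3: 8>-4) and is removed.
Column P1 is eliminated: P2 beats it against every remaining row (s1: -4>-5).
For Player 2, P3 strictly dominates P2 on the remaining rows (s1: 10>-4); eliminate P2.
Among the remaining strategies, none is strictly dominated by another pure strategy of the same player, so the elimination stops.
Surviving strategies — Player 1: {s1}; Player 2: {P3}.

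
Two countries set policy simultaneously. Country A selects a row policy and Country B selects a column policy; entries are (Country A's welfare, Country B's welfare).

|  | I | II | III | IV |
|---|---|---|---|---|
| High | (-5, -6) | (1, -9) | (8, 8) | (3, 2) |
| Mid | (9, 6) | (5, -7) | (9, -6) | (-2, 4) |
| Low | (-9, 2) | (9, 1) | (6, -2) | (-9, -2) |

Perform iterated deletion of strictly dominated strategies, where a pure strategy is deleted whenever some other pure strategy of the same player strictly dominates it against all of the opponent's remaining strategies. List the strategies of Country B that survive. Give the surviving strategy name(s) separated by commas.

I, III, IV

For Country B, I strictly dominates II on the remaining rows (High: -6>-9, Mid: 6>-7, Low: 2>1); eliminate II.
For Country A, High strictly dominates Low on the remaining columns (I: -5>-9, III: 8>6, IV: 3>-9); eliminate Low.
Among the remaining strategies, none is strictly dominated by another pure strategy of the same player, so the elimination stops.
Surviving strategies — Country A: {High, Mid}; Country B: {I, III, IV}.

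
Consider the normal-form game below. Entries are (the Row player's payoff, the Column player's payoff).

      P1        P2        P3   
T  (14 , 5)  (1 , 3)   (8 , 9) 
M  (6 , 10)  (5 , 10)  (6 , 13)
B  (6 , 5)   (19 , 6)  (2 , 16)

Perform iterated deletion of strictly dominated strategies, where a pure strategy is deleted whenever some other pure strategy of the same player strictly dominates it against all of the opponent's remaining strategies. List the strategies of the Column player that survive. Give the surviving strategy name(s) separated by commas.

P3

The Column player's strategy P1 is strictly dominated by P3 (T: 9>5, M: 13>10, B: 16>5) and is removed.
Column P2 is eliminated: P3 beats it against every remaining row (T: 9>3, M: 13>10, B: 16>6).
The Row player's strategy M is strictly dominated by T (P3: 8>6) and is removed.
For the Row player, T strictly dominates B on the remaining columns (P3: 8>2); eliminate B.
Among the remaining strategies, none is strictly dominated by another pure strategy of the same player, so the elimination stops.
Surviving strategies — the Row player: {T}; the Column player: {P3}.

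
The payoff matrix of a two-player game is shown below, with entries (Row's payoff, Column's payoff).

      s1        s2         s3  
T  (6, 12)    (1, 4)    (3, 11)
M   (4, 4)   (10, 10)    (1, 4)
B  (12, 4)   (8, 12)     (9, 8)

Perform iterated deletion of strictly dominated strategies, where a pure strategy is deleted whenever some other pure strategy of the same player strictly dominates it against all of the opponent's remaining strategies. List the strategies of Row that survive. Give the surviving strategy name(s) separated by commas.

M

Row T is eliminated: B beats it against every remaining column (s1: 12>6, s2: 8>1, s3: 9>3).
For Column, s2 strictly dominates s1 on the remaining rows (M: 10>4, B: 12>4); eliminate s1.
Column's strategy s3 is strictly dominated by s2 (M: 10>4, B: 12>8) and is removed.
For Row, M strictly dominates B on the remaining columns (s2: 10>8); eliminate B.
Among the remaining strategies, none is strictly dominated by another pure strategy of the same player, so the elimination stops.
Surviving strategies — Row: {M}; Column: {s2}.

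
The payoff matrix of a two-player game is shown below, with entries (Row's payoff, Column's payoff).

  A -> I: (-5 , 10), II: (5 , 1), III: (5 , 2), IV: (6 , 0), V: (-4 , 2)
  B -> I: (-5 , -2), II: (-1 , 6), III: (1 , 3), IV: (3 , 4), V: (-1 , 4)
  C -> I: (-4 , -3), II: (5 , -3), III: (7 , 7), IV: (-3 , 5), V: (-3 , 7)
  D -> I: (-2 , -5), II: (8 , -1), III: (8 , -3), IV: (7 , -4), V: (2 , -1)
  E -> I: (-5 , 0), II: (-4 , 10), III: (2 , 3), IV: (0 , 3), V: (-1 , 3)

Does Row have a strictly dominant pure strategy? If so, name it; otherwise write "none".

D vs A: I: -2>-5, II: 8>5, III: 8>5, IV: 7>6, V: 2>-4.
D vs B: I: -2>-5, II: 8>-1, III: 8>1, IV: 7>3, V: 2>-1.
D vs C: I: -2>-4, II: 8>5, III: 8>7, IV: 7>-3, V: 2>-3.
D vs E: I: -2>-5, II: 8>-4, III: 8>2, IV: 7>0, V: 2>-1.
D strictly beats every other strategy against every opponent action, so it is strictly dominant.

D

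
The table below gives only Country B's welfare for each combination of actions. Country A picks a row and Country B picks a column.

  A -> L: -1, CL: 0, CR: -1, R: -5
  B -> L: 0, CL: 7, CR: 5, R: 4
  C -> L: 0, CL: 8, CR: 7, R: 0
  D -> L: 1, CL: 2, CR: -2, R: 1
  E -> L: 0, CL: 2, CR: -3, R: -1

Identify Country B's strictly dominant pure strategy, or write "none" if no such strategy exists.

CL

CL vs L: A: 0>-1, B: 7>0, C: 8>0, D: 2>1, E: 2>0.
CL vs CR: A: 0>-1, B: 7>5, C: 8>7, D: 2>-2, E: 2>-3.
CL vs R: A: 0>-5, B: 7>4, C: 8>0, D: 2>1, E: 2>-1.
CL strictly beats every other strategy against every opponent action, so it is strictly dominant.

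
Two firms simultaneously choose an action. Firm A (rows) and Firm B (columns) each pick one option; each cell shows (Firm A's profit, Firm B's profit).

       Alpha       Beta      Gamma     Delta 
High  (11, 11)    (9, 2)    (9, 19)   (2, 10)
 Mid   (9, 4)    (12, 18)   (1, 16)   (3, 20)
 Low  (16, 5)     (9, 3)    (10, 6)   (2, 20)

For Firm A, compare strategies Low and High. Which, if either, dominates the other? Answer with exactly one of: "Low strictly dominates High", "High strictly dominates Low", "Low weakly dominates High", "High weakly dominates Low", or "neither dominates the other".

Low's payoffs vs High's, by Firm B's action — Alpha: 16>11, Beta: 9=9, Gamma: 10>9, Delta: 2=2.
Low is at least as good everywhere and strictly better somewhere (tied only at Beta, Delta), so Low weakly but not strictly dominates High.

Low weakly dominates High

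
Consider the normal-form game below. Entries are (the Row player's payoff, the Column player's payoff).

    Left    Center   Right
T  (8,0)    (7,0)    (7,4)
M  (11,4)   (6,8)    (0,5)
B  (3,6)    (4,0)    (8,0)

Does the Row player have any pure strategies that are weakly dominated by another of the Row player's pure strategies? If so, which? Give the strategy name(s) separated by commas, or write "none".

T is not dominated — it holds its own against M at Center (7>6); B at Left (8>3).
M: no other strategy beats it everywhere (T at Left (11>8); B at Left (11>3)).
B: no other strategy beats it everywhere (T at Right (8>7); M at Right (8>0)).

none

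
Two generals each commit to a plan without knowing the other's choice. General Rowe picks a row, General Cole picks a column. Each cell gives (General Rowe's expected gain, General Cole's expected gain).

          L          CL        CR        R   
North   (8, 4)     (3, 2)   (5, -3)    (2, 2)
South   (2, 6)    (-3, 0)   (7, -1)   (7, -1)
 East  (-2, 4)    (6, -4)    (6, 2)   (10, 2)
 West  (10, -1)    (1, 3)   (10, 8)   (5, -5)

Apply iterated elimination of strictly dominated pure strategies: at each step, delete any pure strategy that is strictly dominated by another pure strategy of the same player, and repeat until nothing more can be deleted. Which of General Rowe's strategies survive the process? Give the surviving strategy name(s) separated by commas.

North, East, West

Column R is eliminated: L beats it against every remaining row (North: 4>2, South: 6>-1, East: 4>2, West: -1>-5).
General Rowe's strategy South is strictly dominated by West (L: 10>2, CL: 1>-3, CR: 10>7) and is removed.
Among the remaining strategies, none is strictly dominated by another pure strategy of the same player, so the elimination stops.
Surviving strategies — General Rowe: {North, East, West}; General Cole: {L, CL, CR}.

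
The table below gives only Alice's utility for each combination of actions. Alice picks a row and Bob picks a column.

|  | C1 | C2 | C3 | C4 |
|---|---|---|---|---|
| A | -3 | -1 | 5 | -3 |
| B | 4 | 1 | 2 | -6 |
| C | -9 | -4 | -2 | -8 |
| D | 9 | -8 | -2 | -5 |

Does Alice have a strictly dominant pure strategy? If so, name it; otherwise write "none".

none

A fails to dominate B at C1 (-3<4).
B fails to dominate A at C3 (2<5).
C fails to dominate A at C1 (-9<-3).
D fails to dominate A at C2 (-8<-1).
No single strategy dominates all the others.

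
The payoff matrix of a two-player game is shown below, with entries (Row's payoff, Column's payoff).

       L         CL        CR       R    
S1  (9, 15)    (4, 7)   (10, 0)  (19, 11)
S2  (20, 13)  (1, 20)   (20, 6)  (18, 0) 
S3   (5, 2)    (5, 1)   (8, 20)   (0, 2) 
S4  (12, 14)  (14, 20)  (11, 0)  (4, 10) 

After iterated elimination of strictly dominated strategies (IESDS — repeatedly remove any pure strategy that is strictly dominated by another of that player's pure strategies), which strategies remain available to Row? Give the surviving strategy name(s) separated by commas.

Row's strategy S3 is strictly dominated by S4 (L: 12>5, CL: 14>5, CR: 11>8, R: 4>0) and is removed.
For Column, L strictly dominates CR on the remaining rows (S1: 15>0, S2: 13>6, S4: 14>0); eliminate CR.
Column's strategy R is strictly dominated by L (S1: 15>11, S2: 13>0, S4: 14>10) and is removed.
Row S1 is eliminated: S4 beats it against every remaining column (L: 12>9, CL: 14>4).
Column L is eliminated: CL beats it against every remaining row (S2: 20>13, S4: 20>14).
Row's strategy S2 is strictly dominated by S4 (CL: 14>1) and is removed.
Among the remaining strategies, none is strictly dominated by another pure strategy of the same player, so the elimination stops.
Surviving strategies — Row: {S4}; Column: {CL}.

S4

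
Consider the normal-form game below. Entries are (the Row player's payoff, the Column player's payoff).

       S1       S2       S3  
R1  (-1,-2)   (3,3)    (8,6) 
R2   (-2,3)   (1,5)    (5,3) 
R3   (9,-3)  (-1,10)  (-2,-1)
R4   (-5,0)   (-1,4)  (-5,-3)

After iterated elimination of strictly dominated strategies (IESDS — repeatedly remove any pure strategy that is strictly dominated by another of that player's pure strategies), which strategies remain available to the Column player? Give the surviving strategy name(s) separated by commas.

For the Row player, R1 strictly dominates R2 on the remaining columns (S1: -1>-2, S2: 3>1, S3: 8>5); eliminate R2.
The Row player's strategy R4 is strictly dominated by R1 (S1: -1>-5, S2: 3>-1, S3: 8>-5) and is removed.
For the Column player, S2 strictly dominates S1 on the remaining rows (R1: 3>-2, R3: 10>-3); eliminate S1.
Row R3 is eliminated: R1 beats it against every remaining column (S2: 3>-1, S3: 8>-2).
The Column player's strategy S2 is strictly dominated by S3 (R1: 6>3) and is removed.
Among the remaining strategies, none is strictly dominated by another pure strategy of the same player, so the elimination stops.
Surviving strategies — the Row player: {R1}; the Column player: {S3}.

S3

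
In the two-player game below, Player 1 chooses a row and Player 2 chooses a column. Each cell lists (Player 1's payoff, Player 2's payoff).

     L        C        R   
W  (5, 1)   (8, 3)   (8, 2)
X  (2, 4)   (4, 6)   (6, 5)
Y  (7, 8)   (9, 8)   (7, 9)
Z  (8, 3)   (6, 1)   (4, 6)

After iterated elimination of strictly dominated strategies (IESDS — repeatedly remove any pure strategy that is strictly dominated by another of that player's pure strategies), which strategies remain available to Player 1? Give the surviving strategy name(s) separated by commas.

W, Y

For Player 1, W strictly dominates X on the remaining columns (L: 5>2, C: 8>4, R: 8>6); eliminate X.
Column L is eliminated: R beats it against every remaining row (W: 2>1, Y: 9>8, Z: 6>3).
Player 1's strategy Z is strictly dominated by W (C: 8>6, R: 8>4) and is removed.
Among the remaining strategies, none is strictly dominated by another pure strategy of the same player, so the elimination stops.
Surviving strategies — Player 1: {W, Y}; Player 2: {C, R}.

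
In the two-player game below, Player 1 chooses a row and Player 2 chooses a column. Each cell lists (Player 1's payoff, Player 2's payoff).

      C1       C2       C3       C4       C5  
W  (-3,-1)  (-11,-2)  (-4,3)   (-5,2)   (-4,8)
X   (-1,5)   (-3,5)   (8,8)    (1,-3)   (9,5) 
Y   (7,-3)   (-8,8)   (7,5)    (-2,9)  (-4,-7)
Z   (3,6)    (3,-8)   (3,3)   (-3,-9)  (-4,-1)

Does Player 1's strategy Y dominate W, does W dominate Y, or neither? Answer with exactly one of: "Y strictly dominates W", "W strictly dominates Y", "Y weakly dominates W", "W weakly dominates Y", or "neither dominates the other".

Y weakly dominates W

Compare Y to W across each choice by Player 2: C1: 7>-3, C2: -8>-11, C3: 7>-4, C4: -2>-5, C5: -4=-4.
Y is at least as good everywhere and strictly better somewhere (tied only at C5), so Y weakly but not strictly dominates W.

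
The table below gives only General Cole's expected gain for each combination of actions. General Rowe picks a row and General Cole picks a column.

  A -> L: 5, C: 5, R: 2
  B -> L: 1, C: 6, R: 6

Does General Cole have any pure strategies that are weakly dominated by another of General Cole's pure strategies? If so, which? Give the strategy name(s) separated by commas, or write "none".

L, R

L is weakly dominated by C (A: 5=5, B: 6>1).
C is not dominated — it holds its own against L at B (6>1); R at A (5>2).
C weakly dominates R — A: 5>2, B: 6=6.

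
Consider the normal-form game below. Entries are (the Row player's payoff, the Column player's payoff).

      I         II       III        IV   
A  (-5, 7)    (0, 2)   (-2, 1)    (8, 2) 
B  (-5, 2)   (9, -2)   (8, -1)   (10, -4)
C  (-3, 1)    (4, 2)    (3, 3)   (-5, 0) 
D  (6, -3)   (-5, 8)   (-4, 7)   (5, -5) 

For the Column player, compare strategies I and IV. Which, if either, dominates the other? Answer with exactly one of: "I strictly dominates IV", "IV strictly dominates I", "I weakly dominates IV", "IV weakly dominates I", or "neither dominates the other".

I's payoffs vs IV's, by the Row player's action — A: 7>2, B: 2>-4, C: 1>0, D: -3>-5.
I gives a strictly higher payoff against each opponent action, so I strictly dominates IV.

I strictly dominates IV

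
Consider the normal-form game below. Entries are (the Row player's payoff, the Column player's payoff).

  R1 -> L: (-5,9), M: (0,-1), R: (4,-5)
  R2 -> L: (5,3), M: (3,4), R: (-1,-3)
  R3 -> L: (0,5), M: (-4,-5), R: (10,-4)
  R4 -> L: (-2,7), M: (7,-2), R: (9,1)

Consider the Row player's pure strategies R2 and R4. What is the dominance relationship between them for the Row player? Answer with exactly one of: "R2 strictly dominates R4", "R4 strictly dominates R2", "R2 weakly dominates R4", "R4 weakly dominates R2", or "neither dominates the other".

Compare R2 to R4 across each opponent action: L: 5>-2, M: 3<7, R: -1<9.
R2 does better at L but worse at M, R; neither strategy dominates the other.

neither dominates the other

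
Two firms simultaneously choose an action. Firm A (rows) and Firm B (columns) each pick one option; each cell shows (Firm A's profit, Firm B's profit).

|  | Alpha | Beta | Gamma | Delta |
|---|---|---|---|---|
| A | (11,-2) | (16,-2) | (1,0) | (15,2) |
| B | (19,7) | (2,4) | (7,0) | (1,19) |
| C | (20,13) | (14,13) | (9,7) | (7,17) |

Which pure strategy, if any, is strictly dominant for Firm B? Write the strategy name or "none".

Delta vs Alpha: A: 2>-2, B: 19>7, C: 17>13.
Delta vs Beta: A: 2>-2, B: 19>4, C: 17>13.
Delta vs Gamma: A: 2>0, B: 19>0, C: 17>7.
Delta strictly beats every other strategy against every opponent action, so it is strictly dominant.

Delta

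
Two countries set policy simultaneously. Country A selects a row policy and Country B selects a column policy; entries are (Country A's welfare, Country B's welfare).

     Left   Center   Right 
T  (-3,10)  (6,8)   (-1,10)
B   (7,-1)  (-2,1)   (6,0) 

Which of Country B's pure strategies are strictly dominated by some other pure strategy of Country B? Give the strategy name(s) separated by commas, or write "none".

Left: no other strategy beats it everywhere (Center at T (10>8); Right at T (10=10)).
Center: no other strategy beats it everywhere (Left at B (1>-1); Right at B (1>0)).
Right is not dominated — it holds its own against Left at T (10=10); Center at T (10>8).

none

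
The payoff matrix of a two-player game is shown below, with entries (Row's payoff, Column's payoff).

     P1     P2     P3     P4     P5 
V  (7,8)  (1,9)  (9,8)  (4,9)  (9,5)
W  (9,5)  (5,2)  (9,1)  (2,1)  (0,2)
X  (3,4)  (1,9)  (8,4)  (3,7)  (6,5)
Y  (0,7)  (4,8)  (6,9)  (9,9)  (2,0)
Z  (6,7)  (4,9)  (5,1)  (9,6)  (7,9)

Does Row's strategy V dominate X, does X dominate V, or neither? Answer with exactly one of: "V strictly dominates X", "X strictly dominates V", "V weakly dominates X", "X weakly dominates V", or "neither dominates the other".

V's payoffs vs X's, by Column's action — P1: 7>3, P2: 1=1, P3: 9>8, P4: 4>3, P5: 9>6.
V is at least as good everywhere and strictly better somewhere (tied only at P2), so V weakly but not strictly dominates X.

V weakly dominates X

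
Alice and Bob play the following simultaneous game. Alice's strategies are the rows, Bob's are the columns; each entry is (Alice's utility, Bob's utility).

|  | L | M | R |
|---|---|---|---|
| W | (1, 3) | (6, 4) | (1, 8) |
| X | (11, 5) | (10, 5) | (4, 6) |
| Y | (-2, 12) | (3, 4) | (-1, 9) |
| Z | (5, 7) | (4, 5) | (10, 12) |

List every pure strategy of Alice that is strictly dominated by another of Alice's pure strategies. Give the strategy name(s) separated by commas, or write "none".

W: dominated, since X does at least as well everywhere (L: 11>1, M: 10>6, R: 4>1).
X: no other strategy beats it everywhere (W at L (11>1); Y at L (11>-2); Z at L (11>5)).
Y: dominated, since W does at least as well everywhere (L: 1>-2, M: 6>3, R: 1>-1).
Z: no other strategy beats it everywhere (W at L (5>1); X at R (10>4); Y at L (5>-2)).

W, Y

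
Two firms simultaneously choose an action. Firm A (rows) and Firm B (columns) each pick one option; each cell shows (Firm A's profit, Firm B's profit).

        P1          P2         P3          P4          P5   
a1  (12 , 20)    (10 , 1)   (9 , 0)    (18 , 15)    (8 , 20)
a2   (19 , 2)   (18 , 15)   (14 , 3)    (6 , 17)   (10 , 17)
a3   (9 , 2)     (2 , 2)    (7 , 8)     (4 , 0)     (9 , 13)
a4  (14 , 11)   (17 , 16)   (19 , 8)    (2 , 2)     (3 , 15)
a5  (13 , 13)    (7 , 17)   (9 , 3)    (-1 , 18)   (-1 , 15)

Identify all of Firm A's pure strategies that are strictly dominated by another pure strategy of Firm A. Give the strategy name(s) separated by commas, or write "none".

a1 is not dominated — it holds its own against a2 at P4 (18>6); a3 at P1 (12>9); a4 at P4 (18>2); a5 at P2 (10>7).
a2: no other strategy beats it everywhere (a1 at P1 (19>12); a3 at P1 (19>9); a4 at P1 (19>14); a5 at P1 (19>13)).
a2 strictly dominates a3 — P1: 19>9, P2: 18>2, P3: 14>7, P4: 6>4, P5: 10>9.
a4 is not dominated — it holds its own against a1 at P1 (14>12); a2 at P3 (19>14); a3 at P1 (14>9); a5 at P1 (14>13).
a2 strictly dominates a5 — P1: 19>13, P2: 18>7, P3: 14>9, P4: 6>-1, P5: 10>-1.

a3, a5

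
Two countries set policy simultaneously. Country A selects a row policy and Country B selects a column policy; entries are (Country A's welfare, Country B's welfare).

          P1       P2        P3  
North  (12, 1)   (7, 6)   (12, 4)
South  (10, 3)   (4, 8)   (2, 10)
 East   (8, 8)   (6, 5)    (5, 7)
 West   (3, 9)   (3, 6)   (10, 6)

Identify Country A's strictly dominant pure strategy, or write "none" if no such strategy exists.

North

North vs South: P1: 12>10, P2: 7>4, P3: 12>2.
North vs East: P1: 12>8, P2: 7>6, P3: 12>5.
North vs West: P1: 12>3, P2: 7>3, P3: 12>10.
North strictly beats every other strategy against every opponent action, so it is strictly dominant.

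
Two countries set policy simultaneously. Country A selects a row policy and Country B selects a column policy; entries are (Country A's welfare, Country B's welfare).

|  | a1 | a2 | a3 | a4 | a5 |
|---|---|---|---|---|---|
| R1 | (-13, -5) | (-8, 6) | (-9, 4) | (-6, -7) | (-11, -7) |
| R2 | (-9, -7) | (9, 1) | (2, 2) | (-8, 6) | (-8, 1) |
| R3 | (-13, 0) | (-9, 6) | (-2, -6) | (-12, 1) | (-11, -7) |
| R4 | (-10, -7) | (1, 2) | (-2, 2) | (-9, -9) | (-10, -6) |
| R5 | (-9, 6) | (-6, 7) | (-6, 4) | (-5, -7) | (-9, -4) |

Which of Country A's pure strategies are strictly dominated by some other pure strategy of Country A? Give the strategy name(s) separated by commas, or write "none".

R1: dominated, since R5 does at least as well everywhere (a1: -9>-13, a2: -6>-8, a3: -6>-9, a4: -5>-6, a5: -9>-11).
R2: no other strategy beats it everywhere (R1 at a1 (-9>-13); R3 at a1 (-9>-13); R4 at a1 (-9>-10); R5 at a1 (-9=-9)).
R3 is strictly dominated by R2 (a1: -9>-13, a2: 9>-9, a3: 2>-2, a4: -8>-12, a5: -8>-11).
R4 is strictly dominated by R2 (a1: -9>-10, a2: 9>1, a3: 2>-2, a4: -8>-9, a5: -8>-10).
Nothing dominates R5: R1 at a1 (-9>-13); R2 at a1 (-9=-9); R3 at a1 (-9>-13); R4 at a1 (-9>-10).

R1, R3, R4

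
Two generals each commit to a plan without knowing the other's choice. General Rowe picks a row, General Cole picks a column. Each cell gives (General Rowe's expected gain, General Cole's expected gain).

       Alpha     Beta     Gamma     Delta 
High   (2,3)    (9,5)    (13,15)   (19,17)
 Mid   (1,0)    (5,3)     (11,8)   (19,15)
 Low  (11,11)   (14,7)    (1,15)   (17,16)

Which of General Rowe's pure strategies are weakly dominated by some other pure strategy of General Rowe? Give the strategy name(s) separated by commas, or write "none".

Mid

High: no other strategy beats it everywhere (Mid at Alpha (2>1); Low at Gamma (13>1)).
Mid: dominated, since High does at least as well everywhere (Alpha: 2>1, Beta: 9>5, Gamma: 13>11, Delta: 19=19).
Low: no other strategy beats it everywhere (High at Alpha (11>2); Mid at Alpha (11>1)).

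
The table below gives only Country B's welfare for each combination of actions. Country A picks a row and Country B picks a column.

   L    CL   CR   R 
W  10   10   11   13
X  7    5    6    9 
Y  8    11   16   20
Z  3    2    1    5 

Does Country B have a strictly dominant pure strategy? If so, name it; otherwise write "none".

R vs L: W: 13>10, X: 9>7, Y: 20>8, Z: 5>3.
R vs CL: W: 13>10, X: 9>5, Y: 20>11, Z: 5>2.
R vs CR: W: 13>11, X: 9>6, Y: 20>16, Z: 5>1.
R strictly beats every other strategy against every opponent action, so it is strictly dominant.

R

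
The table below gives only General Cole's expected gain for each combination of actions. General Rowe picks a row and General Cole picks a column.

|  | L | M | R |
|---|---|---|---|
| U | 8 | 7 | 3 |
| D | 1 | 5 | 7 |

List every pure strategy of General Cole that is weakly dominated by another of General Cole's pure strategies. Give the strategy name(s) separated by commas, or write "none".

L is not dominated — it holds its own against M at U (8>7); R at U (8>3).
M: no other strategy beats it everywhere (L at D (5>1); R at U (7>3)).
Nothing dominates R: L at D (7>1); M at D (7>5).

none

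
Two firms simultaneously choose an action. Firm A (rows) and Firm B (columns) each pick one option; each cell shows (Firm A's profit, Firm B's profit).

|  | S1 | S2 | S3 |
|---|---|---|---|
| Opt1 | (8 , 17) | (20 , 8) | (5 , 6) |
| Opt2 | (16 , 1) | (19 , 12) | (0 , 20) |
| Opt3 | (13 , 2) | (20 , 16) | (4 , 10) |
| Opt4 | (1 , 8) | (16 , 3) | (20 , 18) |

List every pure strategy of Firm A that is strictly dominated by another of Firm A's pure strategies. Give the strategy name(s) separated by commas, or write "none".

Opt1: no other strategy beats it everywhere (Opt2 at S2 (20>19); Opt3 at S2 (20=20); Opt4 at S1 (8>1)).
Opt2 is not dominated — it holds its own against Opt1 at S1 (16>8); Opt3 at S1 (16>13); Opt4 at S1 (16>1).
Opt3: no other strategy beats it everywhere (Opt1 at S1 (13>8); Opt2 at S2 (20>19); Opt4 at S1 (13>1)).
Opt4: no other strategy beats it everywhere (Opt1 at S3 (20>5); Opt2 at S3 (20>0); Opt3 at S3 (20>4)).

none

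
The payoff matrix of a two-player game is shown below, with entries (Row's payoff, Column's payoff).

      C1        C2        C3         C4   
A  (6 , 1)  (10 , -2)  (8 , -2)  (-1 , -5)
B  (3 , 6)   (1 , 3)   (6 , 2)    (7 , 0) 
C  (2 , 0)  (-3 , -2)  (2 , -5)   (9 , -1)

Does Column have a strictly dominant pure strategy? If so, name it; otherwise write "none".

C1 vs C2: A: 1>-2, B: 6>3, C: 0>-2.
C1 vs C3: A: 1>-2, B: 6>2, C: 0>-5.
C1 vs C4: A: 1>-5, B: 6>0, C: 0>-1.
C1 strictly beats every other strategy against every opponent action, so it is strictly dominant.

C1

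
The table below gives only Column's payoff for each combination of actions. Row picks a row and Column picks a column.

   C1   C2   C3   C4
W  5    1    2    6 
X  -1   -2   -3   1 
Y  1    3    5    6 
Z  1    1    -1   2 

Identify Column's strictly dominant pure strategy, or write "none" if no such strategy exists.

C4

C4 vs C1: W: 6>5, X: 1>-1, Y: 6>1, Z: 2>1.
C4 vs C2: W: 6>1, X: 1>-2, Y: 6>3, Z: 2>1.
C4 vs C3: W: 6>2, X: 1>-3, Y: 6>5, Z: 2>-1.
C4 strictly beats every other strategy against every opponent action, so it is strictly dominant.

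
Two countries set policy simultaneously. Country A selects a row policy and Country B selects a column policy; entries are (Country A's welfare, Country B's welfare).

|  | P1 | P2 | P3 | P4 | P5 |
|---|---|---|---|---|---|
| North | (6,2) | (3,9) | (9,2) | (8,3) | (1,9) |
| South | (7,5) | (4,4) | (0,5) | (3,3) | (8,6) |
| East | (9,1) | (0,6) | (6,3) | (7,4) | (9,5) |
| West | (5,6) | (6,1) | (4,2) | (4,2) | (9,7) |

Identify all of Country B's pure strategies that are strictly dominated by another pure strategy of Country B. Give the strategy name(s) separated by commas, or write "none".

P1, P3, P4

P1: dominated, since P5 does at least as well everywhere (North: 9>2, South: 6>5, East: 5>1, West: 7>6).
P2: no other strategy beats it everywhere (P1 at North (9>2); P3 at North (9>2); P4 at North (9>3); P5 at North (9=9)).
P3 is strictly dominated by P5 (North: 9>2, South: 6>5, East: 5>3, West: 7>2).
P4: dominated, since P5 does at least as well everywhere (North: 9>3, South: 6>3, East: 5>4, West: 7>2).
P5: no other strategy beats it everywhere (P1 at North (9>2); P2 at North (9=9); P3 at North (9>2); P4 at North (9>3)).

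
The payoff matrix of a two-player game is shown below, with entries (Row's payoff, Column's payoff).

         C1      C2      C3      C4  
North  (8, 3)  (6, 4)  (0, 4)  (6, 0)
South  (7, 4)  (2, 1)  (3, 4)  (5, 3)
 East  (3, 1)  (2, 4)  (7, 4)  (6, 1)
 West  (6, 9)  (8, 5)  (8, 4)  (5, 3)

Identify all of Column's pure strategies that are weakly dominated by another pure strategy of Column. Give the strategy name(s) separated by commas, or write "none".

C1: no other strategy beats it everywhere (C2 at South (4>1); C3 at West (9>4); C4 at North (3>0)).
Nothing dominates C2: C1 at North (4>3); C3 at West (5>4); C4 at North (4>0).
Nothing dominates C3: C1 at North (4>3); C2 at South (4>1); C4 at North (4>0).
C1 weakly dominates C4 — North: 3>0, South: 4>3, East: 1=1, West: 9>3.

C4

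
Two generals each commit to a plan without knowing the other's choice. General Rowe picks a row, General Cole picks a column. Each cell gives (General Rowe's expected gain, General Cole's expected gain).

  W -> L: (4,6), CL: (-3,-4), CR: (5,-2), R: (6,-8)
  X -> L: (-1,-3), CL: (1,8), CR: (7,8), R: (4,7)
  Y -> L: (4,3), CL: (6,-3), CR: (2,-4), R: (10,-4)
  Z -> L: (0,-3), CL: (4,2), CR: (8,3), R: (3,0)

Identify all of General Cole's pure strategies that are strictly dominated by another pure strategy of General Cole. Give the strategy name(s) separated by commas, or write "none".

R

Nothing dominates L: CL at W (6>-4); CR at W (6>-2); R at W (6>-8).
Nothing dominates CL: L at X (8>-3); CR at X (8=8); R at W (-4>-8).
Nothing dominates CR: L at X (8>-3); CL at W (-2>-4); R at W (-2>-8).
R is strictly dominated by CL (W: -4>-8, X: 8>7, Y: -3>-4, Z: 2>0).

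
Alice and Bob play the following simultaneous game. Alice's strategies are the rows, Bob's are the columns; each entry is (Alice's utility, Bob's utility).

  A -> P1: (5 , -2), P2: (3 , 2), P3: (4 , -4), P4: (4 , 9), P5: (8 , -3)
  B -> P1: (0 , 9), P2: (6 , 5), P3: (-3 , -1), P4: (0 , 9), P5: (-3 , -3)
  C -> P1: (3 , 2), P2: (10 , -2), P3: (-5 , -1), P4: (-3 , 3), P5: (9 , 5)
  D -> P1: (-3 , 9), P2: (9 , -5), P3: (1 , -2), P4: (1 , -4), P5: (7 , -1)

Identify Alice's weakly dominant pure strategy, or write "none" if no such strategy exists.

A fails to dominate B at P2 (3<6).
B fails to dominate A at P1 (0<5).
C fails to dominate A at P1 (3<5).
D fails to dominate A at P1 (-3<5).
No single strategy dominates all the others.

none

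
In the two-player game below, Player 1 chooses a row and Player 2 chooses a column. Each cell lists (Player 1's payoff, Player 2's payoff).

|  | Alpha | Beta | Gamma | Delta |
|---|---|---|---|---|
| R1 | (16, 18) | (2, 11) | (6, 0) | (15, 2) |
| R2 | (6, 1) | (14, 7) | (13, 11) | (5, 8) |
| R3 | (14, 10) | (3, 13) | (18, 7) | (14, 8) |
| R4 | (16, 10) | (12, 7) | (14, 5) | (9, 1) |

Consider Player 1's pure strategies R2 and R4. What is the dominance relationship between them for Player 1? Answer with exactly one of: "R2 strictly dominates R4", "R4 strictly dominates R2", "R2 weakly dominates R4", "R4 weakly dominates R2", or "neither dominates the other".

Compare R2 to R4 across every action of Player 2: Alpha: 6<16, Beta: 14>12, Gamma: 13<14, Delta: 5<9.
R2 does better at Beta but worse at Alpha, Gamma, Delta; neither strategy dominates the other.

neither dominates the other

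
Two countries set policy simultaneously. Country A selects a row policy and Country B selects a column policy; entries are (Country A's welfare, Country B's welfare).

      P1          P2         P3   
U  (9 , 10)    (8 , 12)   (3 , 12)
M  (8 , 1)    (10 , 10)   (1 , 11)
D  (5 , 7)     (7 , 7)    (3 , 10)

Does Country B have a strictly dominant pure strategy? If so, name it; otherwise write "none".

none

P1 fails to dominate P2 at U (10<12).
P2 fails to dominate P1 at D (7=7).
P3 fails to dominate P2 at U (12=12).
No single strategy dominates all the others.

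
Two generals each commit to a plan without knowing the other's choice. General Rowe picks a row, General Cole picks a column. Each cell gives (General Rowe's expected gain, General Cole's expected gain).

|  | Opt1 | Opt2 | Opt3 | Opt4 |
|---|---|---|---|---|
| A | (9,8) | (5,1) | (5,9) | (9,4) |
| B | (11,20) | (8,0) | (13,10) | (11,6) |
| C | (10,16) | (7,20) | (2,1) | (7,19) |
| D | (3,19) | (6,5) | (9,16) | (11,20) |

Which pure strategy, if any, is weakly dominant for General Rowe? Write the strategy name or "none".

B vs A: Opt1: 11>9, Opt2: 8>5, Opt3: 13>5, Opt4: 11>9.
B vs C: Opt1: 11>10, Opt2: 8>7, Opt3: 13>2, Opt4: 11>7.
B vs D: Opt1: 11>3, Opt2: 8>6, Opt3: 13>9, Opt4: 11=11.
B is at least as good as every other strategy against every opponent action, so it is weakly dominant.

B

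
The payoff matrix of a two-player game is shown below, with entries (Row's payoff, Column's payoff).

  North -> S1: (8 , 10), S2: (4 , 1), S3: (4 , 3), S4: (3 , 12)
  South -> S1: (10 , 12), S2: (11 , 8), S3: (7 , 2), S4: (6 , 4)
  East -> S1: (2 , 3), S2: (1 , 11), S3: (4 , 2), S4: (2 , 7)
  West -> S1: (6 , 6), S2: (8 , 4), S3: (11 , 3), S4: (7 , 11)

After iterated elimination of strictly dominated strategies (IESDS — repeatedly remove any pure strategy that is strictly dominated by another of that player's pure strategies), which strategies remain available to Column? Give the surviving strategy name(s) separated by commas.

For Row, South strictly dominates North on the remaining columns (S1: 10>8, S2: 11>4, S3: 7>4, S4: 6>3); eliminate North.
Row's strategy East is strictly dominated by South (S1: 10>2, S2: 11>1, S3: 7>4, S4: 6>2) and is removed.
Column's strategy S2 is strictly dominated by S1 (South: 12>8, West: 6>4) and is removed.
Column S3 is eliminated: S1 beats it against every remaining row (South: 12>2, West: 6>3).
Among the remaining strategies, none is strictly dominated by another pure strategy of the same player, so the elimination stops.
Surviving strategies — Row: {South, West}; Column: {S1, S4}.

S1, S4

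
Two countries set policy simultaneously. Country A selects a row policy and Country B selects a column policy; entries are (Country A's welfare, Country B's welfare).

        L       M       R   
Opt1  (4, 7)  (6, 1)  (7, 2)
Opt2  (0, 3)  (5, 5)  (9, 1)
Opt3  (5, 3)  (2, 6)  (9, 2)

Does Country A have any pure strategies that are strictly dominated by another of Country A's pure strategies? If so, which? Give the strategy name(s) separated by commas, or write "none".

none

Opt1 is not dominated — it holds its own against Opt2 at L (4>0); Opt3 at M (6>2).
Opt2: no other strategy beats it everywhere (Opt1 at R (9>7); Opt3 at M (5>2)).
Nothing dominates Opt3: Opt1 at L (5>4); Opt2 at L (5>0).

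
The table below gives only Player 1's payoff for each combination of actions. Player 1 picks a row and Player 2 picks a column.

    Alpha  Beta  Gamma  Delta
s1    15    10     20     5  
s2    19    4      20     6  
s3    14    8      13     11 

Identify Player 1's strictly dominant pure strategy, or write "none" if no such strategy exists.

none

s1 fails to dominate s2 at Alpha (15<19).
s2 fails to dominate s1 at Beta (4<10).
s3 fails to dominate s1 at Alpha (14<15).
No single strategy dominates all the others.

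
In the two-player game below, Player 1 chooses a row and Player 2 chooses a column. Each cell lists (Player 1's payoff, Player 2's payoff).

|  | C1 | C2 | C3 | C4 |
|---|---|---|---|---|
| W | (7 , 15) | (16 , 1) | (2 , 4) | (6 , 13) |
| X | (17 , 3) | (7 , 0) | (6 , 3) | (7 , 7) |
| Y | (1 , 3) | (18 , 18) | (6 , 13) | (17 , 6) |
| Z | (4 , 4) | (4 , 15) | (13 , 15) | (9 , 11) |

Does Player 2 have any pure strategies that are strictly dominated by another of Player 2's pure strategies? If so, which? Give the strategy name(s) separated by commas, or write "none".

C1: no other strategy beats it everywhere (C2 at W (15>1); C3 at W (15>4); C4 at W (15>13)).
C2: no other strategy beats it everywhere (C1 at Y (18>3); C3 at Y (18>13); C4 at Y (18>6)).
C3: no other strategy beats it everywhere (C1 at X (3=3); C2 at W (4>1); C4 at Y (13>6)).
Nothing dominates C4: C1 at X (7>3); C2 at W (13>1); C3 at W (13>4).

none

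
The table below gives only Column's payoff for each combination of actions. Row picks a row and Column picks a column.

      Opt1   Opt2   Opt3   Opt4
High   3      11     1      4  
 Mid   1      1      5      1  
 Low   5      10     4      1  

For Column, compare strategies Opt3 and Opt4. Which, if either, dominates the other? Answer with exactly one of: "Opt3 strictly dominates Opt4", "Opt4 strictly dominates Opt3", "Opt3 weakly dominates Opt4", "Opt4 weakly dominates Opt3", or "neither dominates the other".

neither dominates the other

Compare Opt3 to Opt4 across every action of Row: High: 1<4, Mid: 5>1, Low: 4>1.
Opt3 does better at Mid, Low but worse at High; neither strategy dominates the other.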